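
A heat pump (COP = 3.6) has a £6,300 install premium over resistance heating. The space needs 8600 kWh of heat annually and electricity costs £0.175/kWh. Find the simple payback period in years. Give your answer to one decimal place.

5.8 years

Resistance: 8600 kWh × £0.175 = £1,505.00/yr
Heat pump: 8600 / 3.6 = 2389 kWh in → × £0.175 = £418.06/yr
Annual savings = £1,086.94
Payback = £6,300 / £1,086.94 = 5.8 years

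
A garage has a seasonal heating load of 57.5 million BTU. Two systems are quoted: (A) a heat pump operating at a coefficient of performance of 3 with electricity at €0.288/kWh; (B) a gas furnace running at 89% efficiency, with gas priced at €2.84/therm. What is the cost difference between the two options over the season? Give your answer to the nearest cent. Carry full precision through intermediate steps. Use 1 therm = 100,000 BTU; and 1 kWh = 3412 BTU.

Heat load = 57.5 × 10⁶ BTU = 57,500,000 BTU
Gas: input = 57,500,000 / 0.890 = 64,606,742 BTU = 646.1 therm → 646.1 × €2.84 = €1,834.83
Heat pump: 57,500,000 BTU / 3412 = 16,850 kWh heat; / 3 = 5,617 kWh in → × €0.288 = €1,617.82
Difference = |€1,834.83 − €1,617.82| = €217.01

€217.01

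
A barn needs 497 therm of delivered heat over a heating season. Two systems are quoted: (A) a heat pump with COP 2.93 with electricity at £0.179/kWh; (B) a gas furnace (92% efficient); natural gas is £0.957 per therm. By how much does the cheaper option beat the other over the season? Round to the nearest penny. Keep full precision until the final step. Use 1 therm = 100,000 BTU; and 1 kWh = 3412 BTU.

Heat load = 497 therm × 100,000 = 49,700,000 BTU
Gas: input = 49,700,000 / 0.92 = 54,021,739 BTU = 540.2 therm → 540.2 × £0.957 = £516.99
Heat pump: 49,700,000 BTU / 3412 = 14,570 kWh heat; / 2.93 = 4,971 kWh in → × £0.179 = £889.88
Difference = |£516.99 − £889.88| = £372.89

£372.89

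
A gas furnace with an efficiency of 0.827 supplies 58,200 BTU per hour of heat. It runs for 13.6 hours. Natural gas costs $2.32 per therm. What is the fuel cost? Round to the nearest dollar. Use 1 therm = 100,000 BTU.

$22

Heat delivered = 58,200 BTU/h × 13.6 h = 791,520 BTU
Gas input = 791,520 / 0.827 = 957,098 BTU
= 957,098 / 100,000 = 9.571 therm
Cost = 9.571 × $2.32/therm = $22.20 ≈ $22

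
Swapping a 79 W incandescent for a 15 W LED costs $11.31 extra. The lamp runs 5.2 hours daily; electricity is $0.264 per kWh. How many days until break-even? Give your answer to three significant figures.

Power saved = 79 − 15 = 64 W
Daily energy saved = 64 W × 5.2 h = 332.8 Wh = 0.3328 kWh
Daily savings = 0.3328 × $0.264 = $0.0879
Payback = $11.31 / $0.0879 per day = 128.7 days

129 days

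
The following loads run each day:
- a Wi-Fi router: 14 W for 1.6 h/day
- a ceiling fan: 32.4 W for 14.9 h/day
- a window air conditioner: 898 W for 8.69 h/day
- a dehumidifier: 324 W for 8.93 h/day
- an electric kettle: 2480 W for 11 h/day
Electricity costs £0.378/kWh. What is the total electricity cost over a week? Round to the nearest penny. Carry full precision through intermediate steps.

Wi-Fi router: 14 W × 1.6 h × 7 d = 157 Wh = 0.1568 kWh
ceiling fan: 32.4 W × 14.9 h × 7 d = 3,379 Wh = 3.379 kWh
window air conditioner: 898 W × 8.69 h × 7 d = 54,625 Wh = 54.63 kWh
dehumidifier: 324 W × 8.93 h × 7 d = 20,253 Wh = 20.25 kWh
electric kettle: 2480 W × 11 h × 7 d = 190,960 Wh = 191 kWh
Total energy = 0.1568 + 3.379 + 54.63 + 20.25 + 191 = 269.4 kWh
Cost = 269.4 kWh × £0.378 = £101.82

£101.82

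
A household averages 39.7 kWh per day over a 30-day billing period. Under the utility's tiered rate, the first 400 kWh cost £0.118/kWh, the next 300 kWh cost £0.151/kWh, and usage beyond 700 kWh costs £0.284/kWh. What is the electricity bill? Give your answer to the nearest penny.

£231.94

Usage = 39.7 kWh/day × 30 days = 1191 kWh
First 400 kWh × £0.118 = £47.20
Next 300 kWh × £0.151 = £45.30
Remaining 491 kWh × £0.284 = £139.44
Total = £231.94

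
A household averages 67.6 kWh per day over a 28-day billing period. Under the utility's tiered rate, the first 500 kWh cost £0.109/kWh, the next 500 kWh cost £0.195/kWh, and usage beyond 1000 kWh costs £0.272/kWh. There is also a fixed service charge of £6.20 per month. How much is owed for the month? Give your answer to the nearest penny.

£401.04

Usage = 67.6 kWh/day × 28 days = 1892.8 kWh
First 500 kWh × £0.109 = £54.50
Next 500 kWh × £0.195 = £97.50
Remaining 892.8 kWh × £0.272 = £242.84
Energy charge = £394.84; + service £6.20 = £401.04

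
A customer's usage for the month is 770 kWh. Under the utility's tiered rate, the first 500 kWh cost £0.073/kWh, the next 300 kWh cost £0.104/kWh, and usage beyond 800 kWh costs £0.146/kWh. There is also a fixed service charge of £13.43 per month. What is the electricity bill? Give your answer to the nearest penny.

First 500 kWh × £0.073 = £36.50
Next 270 kWh × £0.104 = £28.08
Remaining tier: 0 kWh (not reached)
Energy charge = £64.58; + service £13.43 = £78.01

£78.01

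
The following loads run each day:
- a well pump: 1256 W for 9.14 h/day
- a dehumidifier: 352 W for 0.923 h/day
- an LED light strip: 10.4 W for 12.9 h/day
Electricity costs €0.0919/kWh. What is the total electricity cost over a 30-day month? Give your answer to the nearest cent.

well pump: 1256 W × 9.14 h × 30 d = 344,395 Wh = 344.4 kWh
dehumidifier: 352 W × 0.923 h × 30 d = 9,747 Wh = 9.747 kWh
LED light strip: 10.4 W × 12.9 h × 30 d = 4,025 Wh = 4.025 kWh
Total energy = 344.4 + 9.747 + 4.025 = 358.2 kWh
Cost = 358.2 kWh × €0.0919 = €32.92

€32.92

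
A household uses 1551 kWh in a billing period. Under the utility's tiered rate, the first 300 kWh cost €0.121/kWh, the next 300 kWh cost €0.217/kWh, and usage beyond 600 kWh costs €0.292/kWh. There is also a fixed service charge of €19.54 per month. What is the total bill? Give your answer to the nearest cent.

€398.63

First 300 kWh × €0.121 = €36.30
Next 300 kWh × €0.217 = €65.10
Remaining 951 kWh × €0.292 = €277.69
Energy charge = €379.09; + service €19.54 = €398.63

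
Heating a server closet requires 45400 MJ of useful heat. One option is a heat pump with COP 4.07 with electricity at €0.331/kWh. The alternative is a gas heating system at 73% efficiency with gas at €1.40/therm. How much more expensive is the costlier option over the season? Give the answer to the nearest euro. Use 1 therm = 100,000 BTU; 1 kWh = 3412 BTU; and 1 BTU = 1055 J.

Heat load = 45400 MJ = 45,400,000,000 J / 1055 = 43,033,175 BTU
Gas: input = 43,033,175 / 0.73 = 58,949,555 BTU = 589.5 therm → 589.5 × €1.40 = €825.29
Heat pump: 43,033,175 BTU / 3412 = 12,610 kWh heat; / 4.07 = 3,099 kWh in → × €0.331 = €1,025.72
Difference = |€825.29 − €1,025.72| = €200.42 ≈ €200

€200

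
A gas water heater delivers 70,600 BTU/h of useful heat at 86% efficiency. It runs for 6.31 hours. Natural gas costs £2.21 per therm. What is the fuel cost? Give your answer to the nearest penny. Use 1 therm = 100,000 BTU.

Heat delivered = 70,600 BTU/h × 6.31 h = 445,486 BTU
Gas input = 445,486 / 0.86 = 518,007 BTU
= 518,007 / 100,000 = 5.18 therm
Cost = 5.18 × £2.21/therm = £11.45

£11.45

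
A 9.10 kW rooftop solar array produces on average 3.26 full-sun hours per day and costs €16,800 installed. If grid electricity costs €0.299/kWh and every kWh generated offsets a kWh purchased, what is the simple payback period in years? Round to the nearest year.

5 years

Daily generation = 9.10 kW × 3.26 h = 29.67 kWh
Annual generation = 29.67 × 365 = 10828 kWh
Annual savings = 10828 × €0.299 = €3,237.60
Payback = €16,800 / €3,237.60 = 5.19 years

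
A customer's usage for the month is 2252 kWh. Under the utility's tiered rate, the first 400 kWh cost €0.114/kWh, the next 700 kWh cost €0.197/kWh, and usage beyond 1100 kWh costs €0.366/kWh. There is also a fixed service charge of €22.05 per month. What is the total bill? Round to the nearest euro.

First 400 kWh × €0.114 = €45.60
Next 700 kWh × €0.197 = €137.90
Remaining 1152 kWh × €0.366 = €421.63
Energy charge = €605.13; + service €22.05 = €627.18 ≈ €627

€627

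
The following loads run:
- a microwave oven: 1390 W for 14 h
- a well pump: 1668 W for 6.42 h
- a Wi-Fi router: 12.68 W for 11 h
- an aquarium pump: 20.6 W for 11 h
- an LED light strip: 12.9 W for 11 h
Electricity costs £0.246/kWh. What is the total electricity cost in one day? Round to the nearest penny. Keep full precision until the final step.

£7.55

microwave oven: 1390 W × 14 h = 19,460 Wh = 19.46 kWh
well pump: 1668 W × 6.42 h = 10,709 Wh = 10.71 kWh
Wi-Fi router: 12.68 W × 11 h = 139 Wh = 0.1395 kWh
aquarium pump: 20.6 W × 11 h = 227 Wh = 0.2266 kWh
LED light strip: 12.9 W × 11 h = 142 Wh = 0.1419 kWh
Total energy = 19.46 + 10.71 + 0.1395 + 0.2266 + 0.1419 = 30.68 kWh
Cost = 30.68 kWh × £0.246 = £7.55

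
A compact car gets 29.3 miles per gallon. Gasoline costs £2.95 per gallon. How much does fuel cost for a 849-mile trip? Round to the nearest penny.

£85.48

Fuel = 849 mi / 29.3 mpg = 28.98 gal
Cost = 28.98 gal × £2.95/gal = £85.48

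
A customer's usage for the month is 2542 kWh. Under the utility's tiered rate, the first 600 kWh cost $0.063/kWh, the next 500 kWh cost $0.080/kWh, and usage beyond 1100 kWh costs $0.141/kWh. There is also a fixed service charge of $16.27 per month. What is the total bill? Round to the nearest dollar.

First 600 kWh × $0.063 = $37.80
Next 500 kWh × $0.080 = $40.00
Remaining 1442 kWh × $0.141 = $203.32
Energy charge = $281.12; + service $16.27 = $297.39 ≈ $297

$297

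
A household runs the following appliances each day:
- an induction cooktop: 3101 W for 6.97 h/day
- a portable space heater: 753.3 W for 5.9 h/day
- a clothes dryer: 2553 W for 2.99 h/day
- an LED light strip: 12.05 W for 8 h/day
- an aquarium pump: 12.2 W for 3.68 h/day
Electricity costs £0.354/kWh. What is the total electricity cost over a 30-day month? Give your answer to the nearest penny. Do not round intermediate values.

£359.31

induction cooktop: 3101 W × 6.97 h × 30 d = 648,419 Wh = 648.4 kWh
portable space heater: 753.3 W × 5.9 h × 30 d = 133,334 Wh = 133.3 kWh
clothes dryer: 2553 W × 2.99 h × 30 d = 229,004 Wh = 229 kWh
LED light strip: 12.05 W × 8 h × 30 d = 2,892 Wh = 2.892 kWh
aquarium pump: 12.2 W × 3.68 h × 30 d = 1,347 Wh = 1.347 kWh
Total energy = 648.4 + 133.3 + 229 + 2.892 + 1.347 = 1,015 kWh
Cost = 1,015 kWh × £0.354 = £359.31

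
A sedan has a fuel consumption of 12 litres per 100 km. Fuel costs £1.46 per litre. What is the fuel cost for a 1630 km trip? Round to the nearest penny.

£285.58

Fuel = 12 L/100 km × 1630 km / 100 = 195.6 L
Cost = 195.6 L × £1.46/L = £285.58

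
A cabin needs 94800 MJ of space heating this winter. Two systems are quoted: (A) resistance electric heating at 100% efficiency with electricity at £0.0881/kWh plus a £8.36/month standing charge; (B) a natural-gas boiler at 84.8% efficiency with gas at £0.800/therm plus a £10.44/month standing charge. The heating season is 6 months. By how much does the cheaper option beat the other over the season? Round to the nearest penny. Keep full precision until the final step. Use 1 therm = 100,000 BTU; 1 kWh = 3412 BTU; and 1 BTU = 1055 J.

£1459.99

Heat load = 94800 MJ = 94,800,000,000 J / 1055 = 89,857,820 BTU
Gas: input = 89,857,820 / 0.848 = 105,964,410 BTU = 1,060 therm → 1,060 × £0.800 = £847.72; + 6 × £10.44 standing = £910.36
Electric: 89,857,820 BTU / 3412 = 26,340 kWh → × £0.0881 = £2,320.19; + 6 × £8.36 standing = £2,370.35
Difference = |£910.36 − £2,370.35| = £1,459.99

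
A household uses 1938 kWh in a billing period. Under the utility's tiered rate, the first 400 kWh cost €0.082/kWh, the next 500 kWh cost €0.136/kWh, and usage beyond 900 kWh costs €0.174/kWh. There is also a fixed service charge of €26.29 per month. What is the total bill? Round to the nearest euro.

€308

First 400 kWh × €0.082 = €32.80
Next 500 kWh × €0.136 = €68.00
Remaining 1038 kWh × €0.174 = €180.61
Energy charge = €281.41; + service €26.29 = €307.70 ≈ €308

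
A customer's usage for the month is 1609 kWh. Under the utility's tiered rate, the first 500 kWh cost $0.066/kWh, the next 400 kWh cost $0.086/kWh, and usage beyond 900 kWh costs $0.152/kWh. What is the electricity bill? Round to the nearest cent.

$175.17

First 500 kWh × $0.066 = $33.00
Next 400 kWh × $0.086 = $34.40
Remaining 709 kWh × $0.152 = $107.77
Total = $175.17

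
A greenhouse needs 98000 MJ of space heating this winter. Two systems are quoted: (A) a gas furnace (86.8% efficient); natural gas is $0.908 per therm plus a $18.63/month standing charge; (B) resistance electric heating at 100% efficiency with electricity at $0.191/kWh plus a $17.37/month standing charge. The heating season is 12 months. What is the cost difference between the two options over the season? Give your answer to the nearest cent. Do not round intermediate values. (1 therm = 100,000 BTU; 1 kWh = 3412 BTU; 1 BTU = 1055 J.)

$4213.10

Heat load = 98000 MJ = 98,000,000,000 J / 1055 = 92,890,995 BTU
Gas: input = 92,890,995 / 0.868 = 107,017,276 BTU = 1,070 therm → 1,070 × $0.908 = $971.72; + 12 × $18.63 standing = $1,195.28
Electric: 92,890,995 BTU / 3412 = 27,220 kWh → × $0.191 = $5,199.94; + 12 × $17.37 standing = $5,408.38
Difference = |$1,195.28 − $5,408.38| = $4,213.10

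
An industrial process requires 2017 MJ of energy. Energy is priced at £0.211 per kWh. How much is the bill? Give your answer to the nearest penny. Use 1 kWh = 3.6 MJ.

2017 MJ × (0.27778 kWh/MJ) = 560.3 kWh
Cost = 560.3 kWh × £0.211/kWh = £118.22

£118.22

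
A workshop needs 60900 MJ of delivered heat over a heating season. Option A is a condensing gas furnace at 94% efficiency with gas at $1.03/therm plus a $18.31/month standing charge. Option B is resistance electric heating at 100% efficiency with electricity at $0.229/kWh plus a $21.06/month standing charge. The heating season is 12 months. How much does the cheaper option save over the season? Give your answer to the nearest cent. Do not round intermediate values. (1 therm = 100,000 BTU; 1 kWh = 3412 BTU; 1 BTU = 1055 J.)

$3274.76

Heat load = 60900 MJ = 60,900,000,000 J / 1055 = 57,725,118 BTU
Gas: input = 57,725,118 / 0.94 = 61,409,701 BTU = 614.1 therm → 614.1 × $1.03 = $632.52; + 12 × $18.31 standing = $852.24
Electric: 57,725,118 BTU / 3412 = 16,920 kWh → × $0.229 = $3,874.28; + 12 × $21.06 standing = $4,127.00
Difference = |$852.24 − $4,127.00| = $3,274.76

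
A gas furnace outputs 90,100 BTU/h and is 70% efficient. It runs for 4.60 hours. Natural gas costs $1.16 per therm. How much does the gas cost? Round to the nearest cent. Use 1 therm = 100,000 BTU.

$6.87

Heat delivered = 90,100 BTU/h × 4.60 h = 414,460 BTU
Gas input = 414,460 / 0.70 = 592,086 BTU
= 592,086 / 100,000 = 5.921 therm
Cost = 5.921 × $1.16/therm = $6.87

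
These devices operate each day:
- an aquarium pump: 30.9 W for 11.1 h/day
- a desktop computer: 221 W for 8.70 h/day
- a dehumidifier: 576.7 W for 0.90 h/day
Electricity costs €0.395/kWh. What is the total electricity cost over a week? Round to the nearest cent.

aquarium pump: 30.9 W × 11.1 h × 7 d = 2,401 Wh = 2.401 kWh
desktop computer: 221 W × 8.70 h × 7 d = 13,459 Wh = 13.46 kWh
dehumidifier: 576.7 W × 0.90 h × 7 d = 3,633 Wh = 3.633 kWh
Total energy = 2.401 + 13.46 + 3.633 = 19.49 kWh
Cost = 19.49 kWh × €0.395 = €7.70

€7.70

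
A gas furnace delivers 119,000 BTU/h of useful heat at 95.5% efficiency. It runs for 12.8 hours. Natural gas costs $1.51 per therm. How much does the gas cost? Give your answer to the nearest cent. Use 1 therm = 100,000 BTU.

$24.08

Heat delivered = 119,000 BTU/h × 12.8 h = 1,523,200 BTU
Gas input = 1,523,200 / 0.955 = 1,594,974 BTU
= 1,594,974 / 100,000 = 15.95 therm
Cost = 15.95 × $1.51/therm = $24.08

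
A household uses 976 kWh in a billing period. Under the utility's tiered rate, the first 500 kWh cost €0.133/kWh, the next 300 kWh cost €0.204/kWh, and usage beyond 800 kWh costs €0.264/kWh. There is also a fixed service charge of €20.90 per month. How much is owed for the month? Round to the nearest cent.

First 500 kWh × €0.133 = €66.50
Next 300 kWh × €0.204 = €61.20
Remaining 176 kWh × €0.264 = €46.46
Energy charge = €174.16; + service €20.90 = €195.06

€195.06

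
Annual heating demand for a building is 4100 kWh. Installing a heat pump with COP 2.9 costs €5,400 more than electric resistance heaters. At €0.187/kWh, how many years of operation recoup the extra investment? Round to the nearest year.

Resistance: 4100 kWh × €0.187 = €766.70/yr
Heat pump: 4100 / 2.9 = 1414 kWh in → × €0.187 = €264.38/yr
Annual savings = €502.32
Payback = €5,400 / €502.32 = 10.8 years

11 years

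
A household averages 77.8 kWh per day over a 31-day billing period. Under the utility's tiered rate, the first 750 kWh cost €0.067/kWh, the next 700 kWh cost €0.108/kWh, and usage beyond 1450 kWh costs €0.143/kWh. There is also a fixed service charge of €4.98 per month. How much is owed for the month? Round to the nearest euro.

€268

Usage = 77.8 kWh/day × 31 days = 2411.8 kWh
First 750 kWh × €0.067 = €50.25
Next 700 kWh × €0.108 = €75.60
Remaining 961.8 kWh × €0.143 = €137.54
Energy charge = €263.39; + service €4.98 = €268.37 ≈ €268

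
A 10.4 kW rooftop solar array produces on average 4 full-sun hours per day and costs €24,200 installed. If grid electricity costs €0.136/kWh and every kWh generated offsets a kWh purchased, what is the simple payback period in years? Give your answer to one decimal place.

Daily generation = 10.4 kW × 4 h = 41.6 kWh
Annual generation = 41.6 × 365 = 15184 kWh
Annual savings = 15184 × €0.136 = €2,065.02
Payback = €24,200 / €2,065.02 = 11.7 years

11.7 years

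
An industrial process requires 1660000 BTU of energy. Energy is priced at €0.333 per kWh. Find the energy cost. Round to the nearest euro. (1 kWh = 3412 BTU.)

1660000 BTU × (0.00029308 kWh/BTU) = 486.5 kWh
Cost = 486.5 kWh × €0.333/kWh = €162.01 ≈ €162

€162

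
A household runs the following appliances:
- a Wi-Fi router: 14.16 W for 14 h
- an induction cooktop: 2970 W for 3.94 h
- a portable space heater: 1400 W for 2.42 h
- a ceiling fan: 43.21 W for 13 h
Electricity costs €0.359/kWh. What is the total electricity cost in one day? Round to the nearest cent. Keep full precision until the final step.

€5.69

Wi-Fi router: 14.16 W × 14 h = 198 Wh = 0.1982 kWh
induction cooktop: 2970 W × 3.94 h = 11,702 Wh = 11.7 kWh
portable space heater: 1400 W × 2.42 h = 3,388 Wh = 3.388 kWh
ceiling fan: 43.21 W × 13 h = 562 Wh = 0.5617 kWh
Total energy = 0.1982 + 11.7 + 3.388 + 0.5617 = 15.85 kWh
Cost = 15.85 kWh × €0.359 = €5.69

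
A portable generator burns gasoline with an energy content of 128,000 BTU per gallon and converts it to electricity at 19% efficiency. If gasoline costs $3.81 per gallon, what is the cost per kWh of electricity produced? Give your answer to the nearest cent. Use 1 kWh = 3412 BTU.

$0.53

Electrical output per gallon = 128,000 BTU × 0.19 / 3412 BTU/kWh = 7.128 kWh
Cost per kWh = $3.81 / 7.128 kWh = $0.535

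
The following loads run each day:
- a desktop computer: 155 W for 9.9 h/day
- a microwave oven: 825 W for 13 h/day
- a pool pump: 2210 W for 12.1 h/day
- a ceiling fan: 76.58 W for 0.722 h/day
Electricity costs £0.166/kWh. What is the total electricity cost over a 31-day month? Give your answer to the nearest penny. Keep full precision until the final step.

desktop computer: 155 W × 9.9 h × 31 d = 47,570 Wh = 47.57 kWh
microwave oven: 825 W × 13 h × 31 d = 332,475 Wh = 332.5 kWh
pool pump: 2210 W × 12.1 h × 31 d = 828,971 Wh = 829 kWh
ceiling fan: 76.58 W × 0.722 h × 31 d = 1,714 Wh = 1.714 kWh
Total energy = 47.57 + 332.5 + 829 + 1.714 = 1,211 kWh
Cost = 1,211 kWh × £0.166 = £200.98

£200.98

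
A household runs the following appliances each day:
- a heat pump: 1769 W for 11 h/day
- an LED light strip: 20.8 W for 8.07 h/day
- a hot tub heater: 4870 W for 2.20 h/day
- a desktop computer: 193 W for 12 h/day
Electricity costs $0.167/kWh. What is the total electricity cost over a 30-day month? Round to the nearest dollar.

$164

heat pump: 1769 W × 11 h × 30 d = 583,770 Wh = 583.8 kWh
LED light strip: 20.8 W × 8.07 h × 30 d = 5,036 Wh = 5.036 kWh
hot tub heater: 4870 W × 2.20 h × 30 d = 321,420 Wh = 321.4 kWh
desktop computer: 193 W × 12 h × 30 d = 69,480 Wh = 69.48 kWh
Total energy = 583.8 + 5.036 + 321.4 + 69.48 = 979.7 kWh
Cost = 979.7 kWh × $0.167 = $163.61 ≈ $164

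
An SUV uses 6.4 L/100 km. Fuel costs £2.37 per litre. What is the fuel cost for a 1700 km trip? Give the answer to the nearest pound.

£258

Fuel = 6.4 L/100 km × 1700 km / 100 = 108.8 L
Cost = 108.8 L × £2.37/L = £257.86 ≈ £258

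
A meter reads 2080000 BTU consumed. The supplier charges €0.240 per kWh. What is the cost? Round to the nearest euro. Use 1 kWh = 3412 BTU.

€146

2080000 BTU × (0.00029308 kWh/BTU) = 609.6 kWh
Cost = 609.6 kWh × €0.240/kWh = €146.31 ≈ €146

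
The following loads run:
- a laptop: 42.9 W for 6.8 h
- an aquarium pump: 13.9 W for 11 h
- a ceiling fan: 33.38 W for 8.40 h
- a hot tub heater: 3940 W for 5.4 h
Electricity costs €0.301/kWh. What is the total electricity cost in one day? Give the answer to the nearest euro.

€7

laptop: 42.9 W × 6.8 h = 292 Wh = 0.2917 kWh
aquarium pump: 13.9 W × 11 h = 153 Wh = 0.1529 kWh
ceiling fan: 33.38 W × 8.40 h = 280 Wh = 0.2804 kWh
hot tub heater: 3940 W × 5.4 h = 21,276 Wh = 21.28 kWh
Total energy = 0.2917 + 0.1529 + 0.2804 + 21.28 = 22 kWh
Cost = 22 kWh × €0.301 = €6.62 ≈ €7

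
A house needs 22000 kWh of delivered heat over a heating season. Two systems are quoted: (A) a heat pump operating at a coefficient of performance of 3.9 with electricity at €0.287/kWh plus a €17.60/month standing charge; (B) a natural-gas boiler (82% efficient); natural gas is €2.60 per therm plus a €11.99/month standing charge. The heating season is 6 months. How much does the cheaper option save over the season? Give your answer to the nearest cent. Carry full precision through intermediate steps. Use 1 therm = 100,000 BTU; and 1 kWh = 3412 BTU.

€727.44

Heat load = 22000 kWh × 3412 = 75,064,000 BTU
Gas: input = 75,064,000 / 0.820 = 91,541,463 BTU = 915.4 therm → 915.4 × €2.60 = €2,380.08; + 6 × €11.99 standing = €2,452.02
Heat pump: 75,064,000 BTU / 3412 = 22,000 kWh heat; / 3.9 = 5,641 kWh in → × €0.287 = €1,618.97; + 6 × €17.60 standing = €1,724.57
Difference = |€2,452.02 − €1,724.57| = €727.44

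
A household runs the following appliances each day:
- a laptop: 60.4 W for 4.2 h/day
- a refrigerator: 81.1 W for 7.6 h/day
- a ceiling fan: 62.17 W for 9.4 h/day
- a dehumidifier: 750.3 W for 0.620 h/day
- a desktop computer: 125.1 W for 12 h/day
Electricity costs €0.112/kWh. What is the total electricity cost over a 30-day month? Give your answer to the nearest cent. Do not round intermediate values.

laptop: 60.4 W × 4.2 h × 30 d = 7,610 Wh = 7.61 kWh
refrigerator: 81.1 W × 7.6 h × 30 d = 18,491 Wh = 18.49 kWh
ceiling fan: 62.17 W × 9.4 h × 30 d = 17,532 Wh = 17.53 kWh
dehumidifier: 750.3 W × 0.620 h × 30 d = 13,956 Wh = 13.96 kWh
desktop computer: 125.1 W × 12 h × 30 d = 45,036 Wh = 45.04 kWh
Total energy = 7.61 + 18.49 + 17.53 + 13.96 + 45.04 = 102.6 kWh
Cost = 102.6 kWh × €0.112 = €11.49

€11.49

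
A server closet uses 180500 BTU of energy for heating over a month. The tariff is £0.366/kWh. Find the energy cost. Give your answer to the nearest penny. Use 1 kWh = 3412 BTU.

£19.36

180500 BTU × (0.00029308 kWh/BTU) = 52.9 kWh
Cost = 52.9 kWh × £0.366/kWh = £19.36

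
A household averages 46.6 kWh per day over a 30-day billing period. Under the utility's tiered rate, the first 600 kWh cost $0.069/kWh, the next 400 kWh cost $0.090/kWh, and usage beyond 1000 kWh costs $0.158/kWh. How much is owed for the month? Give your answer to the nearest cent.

Usage = 46.6 kWh/day × 30 days = 1398 kWh
First 600 kWh × $0.069 = $41.40
Next 400 kWh × $0.090 = $36.00
Remaining 398 kWh × $0.158 = $62.88
Total = $140.28

$140.28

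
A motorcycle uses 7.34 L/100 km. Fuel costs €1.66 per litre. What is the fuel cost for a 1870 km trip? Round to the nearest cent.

Fuel = 7.34 L/100 km × 1870 km / 100 = 137.3 L
Cost = 137.3 L × €1.66/L = €227.85

€227.85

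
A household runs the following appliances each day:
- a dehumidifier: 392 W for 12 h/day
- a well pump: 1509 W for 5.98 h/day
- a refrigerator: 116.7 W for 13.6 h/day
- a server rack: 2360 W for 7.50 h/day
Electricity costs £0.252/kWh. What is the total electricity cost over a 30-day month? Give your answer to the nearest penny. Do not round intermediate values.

£249.59

dehumidifier: 392 W × 12 h × 30 d = 141,120 Wh = 141.1 kWh
well pump: 1509 W × 5.98 h × 30 d = 270,715 Wh = 270.7 kWh
refrigerator: 116.7 W × 13.6 h × 30 d = 47,614 Wh = 47.61 kWh
server rack: 2360 W × 7.50 h × 30 d = 531,000 Wh = 531 kWh
Total energy = 141.1 + 270.7 + 47.61 + 531 = 990.4 kWh
Cost = 990.4 kWh × £0.252 = £249.59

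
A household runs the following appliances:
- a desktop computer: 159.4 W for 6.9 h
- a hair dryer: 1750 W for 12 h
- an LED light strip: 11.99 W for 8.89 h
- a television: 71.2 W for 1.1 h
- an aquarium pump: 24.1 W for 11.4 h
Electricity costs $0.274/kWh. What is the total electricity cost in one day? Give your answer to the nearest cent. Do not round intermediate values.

desktop computer: 159.4 W × 6.9 h = 1,100 Wh = 1.1 kWh
hair dryer: 1750 W × 12 h = 21,000 Wh = 21 kWh
LED light strip: 11.99 W × 8.89 h = 107 Wh = 0.1066 kWh
television: 71.2 W × 1.1 h = 78 Wh = 0.07832 kWh
aquarium pump: 24.1 W × 11.4 h = 275 Wh = 0.2747 kWh
Total energy = 1.1 + 21 + 0.1066 + 0.07832 + 0.2747 = 22.56 kWh
Cost = 22.56 kWh × $0.274 = $6.18

$6.18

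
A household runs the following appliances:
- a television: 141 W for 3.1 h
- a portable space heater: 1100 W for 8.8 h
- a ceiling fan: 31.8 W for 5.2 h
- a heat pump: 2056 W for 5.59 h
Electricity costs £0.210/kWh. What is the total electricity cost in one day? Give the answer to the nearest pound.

£5

television: 141 W × 3.1 h = 437 Wh = 0.4371 kWh
portable space heater: 1100 W × 8.8 h = 9,680 Wh = 9.68 kWh
ceiling fan: 31.8 W × 5.2 h = 165 Wh = 0.1654 kWh
heat pump: 2056 W × 5.59 h = 11,493 Wh = 11.49 kWh
Total energy = 0.4371 + 9.68 + 0.1654 + 11.49 = 21.78 kWh
Cost = 21.78 kWh × £0.210 = £4.57 ≈ £5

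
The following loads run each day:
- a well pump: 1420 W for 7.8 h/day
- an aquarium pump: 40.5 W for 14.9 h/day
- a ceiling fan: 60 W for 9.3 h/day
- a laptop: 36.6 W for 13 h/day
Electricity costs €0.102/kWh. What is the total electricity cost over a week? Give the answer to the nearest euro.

€9

well pump: 1420 W × 7.8 h × 7 d = 77,532 Wh = 77.53 kWh
aquarium pump: 40.5 W × 14.9 h × 7 d = 4,224 Wh = 4.224 kWh
ceiling fan: 60 W × 9.3 h × 7 d = 3,906 Wh = 3.906 kWh
laptop: 36.6 W × 13 h × 7 d = 3,331 Wh = 3.331 kWh
Total energy = 77.53 + 4.224 + 3.906 + 3.331 = 88.99 kWh
Cost = 88.99 kWh × €0.102 = €9.08 ≈ €9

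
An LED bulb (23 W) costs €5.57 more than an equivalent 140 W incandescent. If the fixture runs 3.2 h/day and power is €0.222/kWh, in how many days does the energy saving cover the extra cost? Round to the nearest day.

Power saved = 140 − 23 = 117 W
Daily energy saved = 117 W × 3.2 h = 374.4 Wh = 0.3744 kWh
Daily savings = 0.3744 × €0.222 = €0.0831
Payback = €5.57 / €0.0831 per day = 67.01 days

67 days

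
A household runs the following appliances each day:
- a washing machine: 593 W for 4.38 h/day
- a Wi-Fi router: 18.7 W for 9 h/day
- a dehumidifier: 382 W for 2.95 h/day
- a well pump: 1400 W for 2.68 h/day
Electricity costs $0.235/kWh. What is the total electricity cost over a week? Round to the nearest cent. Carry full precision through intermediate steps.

$12.58

washing machine: 593 W × 4.38 h × 7 d = 18,181 Wh = 18.18 kWh
Wi-Fi router: 18.7 W × 9 h × 7 d = 1,178 Wh = 1.178 kWh
dehumidifier: 382 W × 2.95 h × 7 d = 7,888 Wh = 7.888 kWh
well pump: 1400 W × 2.68 h × 7 d = 26,264 Wh = 26.26 kWh
Total energy = 18.18 + 1.178 + 7.888 + 26.26 = 53.51 kWh
Cost = 53.51 kWh × $0.235 = $12.58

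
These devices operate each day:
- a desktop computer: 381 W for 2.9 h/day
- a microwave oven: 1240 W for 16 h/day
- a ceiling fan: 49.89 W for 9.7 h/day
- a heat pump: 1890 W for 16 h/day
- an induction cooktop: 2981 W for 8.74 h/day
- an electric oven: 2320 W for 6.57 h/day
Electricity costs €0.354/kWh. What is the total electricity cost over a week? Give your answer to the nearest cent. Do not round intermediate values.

€230.37

desktop computer: 381 W × 2.9 h × 7 d = 7,734 Wh = 7.734 kWh
microwave oven: 1240 W × 16 h × 7 d = 138,880 Wh = 138.9 kWh
ceiling fan: 49.89 W × 9.7 h × 7 d = 3,388 Wh = 3.388 kWh
heat pump: 1890 W × 16 h × 7 d = 211,680 Wh = 211.7 kWh
induction cooktop: 2981 W × 8.74 h × 7 d = 182,378 Wh = 182.4 kWh
electric oven: 2320 W × 6.57 h × 7 d = 106,697 Wh = 106.7 kWh
Total energy = 7.734 + 138.9 + 3.388 + 211.7 + 182.4 + 106.7 = 650.8 kWh
Cost = 650.8 kWh × €0.354 = €230.37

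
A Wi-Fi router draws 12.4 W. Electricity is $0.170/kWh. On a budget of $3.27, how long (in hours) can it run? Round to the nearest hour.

1551 h

Energy budget = $3.27 / $0.170 per kWh = 19.24 kWh = 19,235 Wh
Runtime = 19,235 Wh / 12.4 W = 1,551 h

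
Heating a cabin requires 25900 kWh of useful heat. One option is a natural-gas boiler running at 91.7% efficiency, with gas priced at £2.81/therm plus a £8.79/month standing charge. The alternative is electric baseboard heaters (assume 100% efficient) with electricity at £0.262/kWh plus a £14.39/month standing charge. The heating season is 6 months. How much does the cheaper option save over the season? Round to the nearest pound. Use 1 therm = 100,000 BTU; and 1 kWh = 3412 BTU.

Heat load = 25900 kWh × 3412 = 88,370,800 BTU
Gas: input = 88,370,800 / 0.917 = 96,369,466 BTU = 963.7 therm → 963.7 × £2.81 = £2,707.98; + 6 × £8.79 standing = £2,760.72
Electric: 88,370,800 BTU / 3412 = 25,900 kWh → × £0.262 = £6,785.80; + 6 × £14.39 standing = £6,872.14
Difference = |£2,760.72 − £6,872.14| = £4,111.42 ≈ £4111

£4111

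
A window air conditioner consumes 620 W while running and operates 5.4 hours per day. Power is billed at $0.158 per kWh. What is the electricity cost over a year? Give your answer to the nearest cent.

$193.08

Energy = 620 W × 5.4 h/day × 365 days = 1,222,020 Wh = 1,222 kWh
Cost = 1,222 kWh × $0.158/kWh = $193.08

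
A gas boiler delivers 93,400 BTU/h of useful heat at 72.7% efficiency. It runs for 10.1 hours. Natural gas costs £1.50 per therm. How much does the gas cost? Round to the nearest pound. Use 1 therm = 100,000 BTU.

£19

Heat delivered = 93,400 BTU/h × 10.1 h = 943,340 BTU
Gas input = 943,340 / 0.727 = 1,297,579 BTU
= 1,297,579 / 100,000 = 12.98 therm
Cost = 12.98 × £1.50/therm = £19.46 ≈ £19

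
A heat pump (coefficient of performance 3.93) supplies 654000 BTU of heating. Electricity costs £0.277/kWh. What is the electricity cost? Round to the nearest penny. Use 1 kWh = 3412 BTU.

£13.51

Heat delivered = 654,000 BTU / 3412 = 191.7 kWh
Electrical input = 191.7 kWh / 3.93 = 48.77 kWh
Cost = 48.77 × £0.277/kWh = £13.51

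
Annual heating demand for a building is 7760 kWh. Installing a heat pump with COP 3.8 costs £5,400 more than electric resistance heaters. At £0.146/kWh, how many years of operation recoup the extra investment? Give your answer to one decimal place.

6.5 years

Resistance: 7760 kWh × £0.146 = £1,132.96/yr
Heat pump: 7760 / 3.8 = 2042 kWh in → × £0.146 = £298.15/yr
Annual savings = £834.81
Payback = £5,400 / £834.81 = 6.47 years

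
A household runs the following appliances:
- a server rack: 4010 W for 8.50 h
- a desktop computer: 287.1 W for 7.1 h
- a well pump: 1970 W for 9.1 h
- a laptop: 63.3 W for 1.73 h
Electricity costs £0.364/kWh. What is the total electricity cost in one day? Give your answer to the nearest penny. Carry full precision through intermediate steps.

server rack: 4010 W × 8.50 h = 34,085 Wh = 34.09 kWh
desktop computer: 287.1 W × 7.1 h = 2,038 Wh = 2.038 kWh
well pump: 1970 W × 9.1 h = 17,927 Wh = 17.93 kWh
laptop: 63.3 W × 1.73 h = 110 Wh = 0.1095 kWh
Total energy = 34.09 + 2.038 + 17.93 + 0.1095 = 54.16 kWh
Cost = 54.16 kWh × £0.364 = £19.71

£19.71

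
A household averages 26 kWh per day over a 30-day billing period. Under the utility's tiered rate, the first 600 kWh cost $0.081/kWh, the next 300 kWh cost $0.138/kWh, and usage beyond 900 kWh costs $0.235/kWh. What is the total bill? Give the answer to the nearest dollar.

$73

Usage = 26 kWh/day × 30 days = 780 kWh
First 600 kWh × $0.081 = $48.60
Next 180 kWh × $0.138 = $24.84
Remaining tier: 0 kWh (not reached)
Total = $73.44 ≈ $73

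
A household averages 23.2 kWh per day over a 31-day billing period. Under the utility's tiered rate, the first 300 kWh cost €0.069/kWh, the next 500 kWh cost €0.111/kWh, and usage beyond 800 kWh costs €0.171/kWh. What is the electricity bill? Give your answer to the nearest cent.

€67.23

Usage = 23.2 kWh/day × 31 days = 719.2 kWh
First 300 kWh × €0.069 = €20.70
Next 419.2 kWh × €0.111 = €46.53
Remaining tier: 0 kWh (not reached)
Total = €67.23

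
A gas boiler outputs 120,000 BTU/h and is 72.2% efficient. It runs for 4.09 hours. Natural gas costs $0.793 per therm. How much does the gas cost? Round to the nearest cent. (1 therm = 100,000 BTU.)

Heat delivered = 120,000 BTU/h × 4.09 h = 490,800 BTU
Gas input = 490,800 / 0.722 = 679,778 BTU
= 679,778 / 100,000 = 6.798 therm
Cost = 6.798 × $0.793/therm = $5.39

$5.39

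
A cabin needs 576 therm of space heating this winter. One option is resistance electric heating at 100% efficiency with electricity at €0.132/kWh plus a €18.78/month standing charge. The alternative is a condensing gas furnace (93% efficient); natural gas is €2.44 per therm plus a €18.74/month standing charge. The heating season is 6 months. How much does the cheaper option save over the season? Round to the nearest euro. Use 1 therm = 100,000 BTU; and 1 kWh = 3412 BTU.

€717

Heat load = 576 therm × 100,000 = 57,600,000 BTU
Gas: input = 57,600,000 / 0.93 = 61,935,484 BTU = 619.4 therm → 619.4 × €2.44 = €1,511.23; + 6 × €18.74 standing = €1,623.67
Electric: 57,600,000 BTU / 3412 = 16,880 kWh → × €0.132 = €2,228.37; + 6 × €18.78 standing = €2,341.05
Difference = |€1,623.67 − €2,341.05| = €717.38 ≈ €717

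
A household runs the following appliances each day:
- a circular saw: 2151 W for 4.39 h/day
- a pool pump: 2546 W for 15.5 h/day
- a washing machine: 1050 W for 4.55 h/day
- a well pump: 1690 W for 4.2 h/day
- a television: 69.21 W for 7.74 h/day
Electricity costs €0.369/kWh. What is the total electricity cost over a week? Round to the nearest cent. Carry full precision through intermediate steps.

€158.38

circular saw: 2151 W × 4.39 h × 7 d = 66,100 Wh = 66.1 kWh
pool pump: 2546 W × 15.5 h × 7 d = 276,241 Wh = 276.2 kWh
washing machine: 1050 W × 4.55 h × 7 d = 33,442 Wh = 33.44 kWh
well pump: 1690 W × 4.2 h × 7 d = 49,686 Wh = 49.69 kWh
television: 69.21 W × 7.74 h × 7 d = 3,750 Wh = 3.75 kWh
Total energy = 66.1 + 276.2 + 33.44 + 49.69 + 3.75 = 429.2 kWh
Cost = 429.2 kWh × €0.369 = €158.38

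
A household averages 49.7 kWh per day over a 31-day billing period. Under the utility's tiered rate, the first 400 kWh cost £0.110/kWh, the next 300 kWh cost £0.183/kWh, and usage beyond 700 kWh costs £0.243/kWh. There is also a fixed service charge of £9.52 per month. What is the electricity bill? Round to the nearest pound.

Usage = 49.7 kWh/day × 31 days = 1540.7 kWh
First 400 kWh × £0.110 = £44.00
Next 300 kWh × £0.183 = £54.90
Remaining 840.7 kWh × £0.243 = £204.29
Energy charge = £303.19; + service £9.52 = £312.71 ≈ £313

£313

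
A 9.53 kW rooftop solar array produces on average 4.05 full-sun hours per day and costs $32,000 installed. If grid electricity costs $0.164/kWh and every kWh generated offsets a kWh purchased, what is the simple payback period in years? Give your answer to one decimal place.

Daily generation = 9.53 kW × 4.05 h = 38.6 kWh
Annual generation = 38.6 × 365 = 14088 kWh
Annual savings = 14088 × $0.164 = $2,310.39
Payback = $32,000 / $2,310.39 = 13.9 years

13.9 years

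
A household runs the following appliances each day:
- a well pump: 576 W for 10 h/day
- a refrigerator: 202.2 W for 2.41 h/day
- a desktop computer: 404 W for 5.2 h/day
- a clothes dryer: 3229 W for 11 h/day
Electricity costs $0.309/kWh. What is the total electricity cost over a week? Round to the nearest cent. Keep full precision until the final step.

well pump: 576 W × 10 h × 7 d = 40,320 Wh = 40.32 kWh
refrigerator: 202.2 W × 2.41 h × 7 d = 3,411 Wh = 3.411 kWh
desktop computer: 404 W × 5.2 h × 7 d = 14,706 Wh = 14.71 kWh
clothes dryer: 3229 W × 11 h × 7 d = 248,633 Wh = 248.6 kWh
Total energy = 40.32 + 3.411 + 14.71 + 248.6 = 307.1 kWh
Cost = 307.1 kWh × $0.309 = $94.88

$94.88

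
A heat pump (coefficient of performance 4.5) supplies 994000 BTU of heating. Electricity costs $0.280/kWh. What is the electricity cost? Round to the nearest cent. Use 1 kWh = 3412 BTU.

$18.13

Heat delivered = 994,000 BTU / 3412 = 291.3 kWh
Electrical input = 291.3 kWh / 4.5 = 64.74 kWh
Cost = 64.74 × $0.280/kWh = $18.13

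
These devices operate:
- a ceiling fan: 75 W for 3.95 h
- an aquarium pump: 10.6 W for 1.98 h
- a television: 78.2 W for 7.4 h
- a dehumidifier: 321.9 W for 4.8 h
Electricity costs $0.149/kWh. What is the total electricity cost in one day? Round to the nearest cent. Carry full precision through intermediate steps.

$0.36

ceiling fan: 75 W × 3.95 h = 296 Wh = 0.2963 kWh
aquarium pump: 10.6 W × 1.98 h = 21 Wh = 0.02099 kWh
television: 78.2 W × 7.4 h = 579 Wh = 0.5787 kWh
dehumidifier: 321.9 W × 4.8 h = 1,545 Wh = 1.545 kWh
Total energy = 0.2963 + 0.02099 + 0.5787 + 1.545 = 2.441 kWh
Cost = 2.441 kWh × $0.149 = $0.36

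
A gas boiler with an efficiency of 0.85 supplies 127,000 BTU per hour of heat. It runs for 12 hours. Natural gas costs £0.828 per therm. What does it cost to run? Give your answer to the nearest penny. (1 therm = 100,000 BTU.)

£14.85

Heat delivered = 127,000 BTU/h × 12 h = 1,524,000 BTU
Gas input = 1,524,000 / 0.85 = 1,792,941 BTU
= 1,792,941 / 100,000 = 17.93 therm
Cost = 17.93 × £0.828/therm = £14.85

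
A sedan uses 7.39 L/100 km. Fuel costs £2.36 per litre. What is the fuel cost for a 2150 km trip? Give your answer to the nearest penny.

£374.97

Fuel = 7.39 L/100 km × 2150 km / 100 = 158.9 L
Cost = 158.9 L × £2.36/L = £374.97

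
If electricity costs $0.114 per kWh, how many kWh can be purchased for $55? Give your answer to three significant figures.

482 kWh

$55 / $0.114 per kWh = 482.5 kWh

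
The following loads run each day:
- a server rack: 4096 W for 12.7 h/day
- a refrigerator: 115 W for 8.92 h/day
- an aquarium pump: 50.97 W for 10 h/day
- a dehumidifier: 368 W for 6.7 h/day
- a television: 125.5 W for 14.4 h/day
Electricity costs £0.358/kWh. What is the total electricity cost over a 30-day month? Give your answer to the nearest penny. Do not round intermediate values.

server rack: 4096 W × 12.7 h × 30 d = 1,560,576 Wh = 1,561 kWh
refrigerator: 115 W × 8.92 h × 30 d = 30,774 Wh = 30.77 kWh
aquarium pump: 50.97 W × 10 h × 30 d = 15,291 Wh = 15.29 kWh
dehumidifier: 368 W × 6.7 h × 30 d = 73,968 Wh = 73.97 kWh
television: 125.5 W × 14.4 h × 30 d = 54,216 Wh = 54.22 kWh
Total energy = 1,561 + 30.77 + 15.29 + 73.97 + 54.22 = 1,735 kWh
Cost = 1,735 kWh × £0.358 = £621.07

£621.07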